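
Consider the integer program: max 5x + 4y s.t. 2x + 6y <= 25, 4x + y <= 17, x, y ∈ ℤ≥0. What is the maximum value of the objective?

Relaxing integrality, the LP optimum is 29.50 at (x,y) = (3.5, 3), which is not an integer point.
(x,y)=(3,3) is feasible, giving 27.
(x,y)=(3,2) is feasible, giving 23.
(x,y)=(2,3) is feasible, giving 22.
No feasible integer point exceeds 27.

27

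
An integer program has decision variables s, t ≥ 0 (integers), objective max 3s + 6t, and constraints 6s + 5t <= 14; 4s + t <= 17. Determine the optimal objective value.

12

The continuous relaxation peaks at (0, 2.8) with value 16.80; rounding to a feasible lattice point costs some objective.
(s,t)=(0,2): 6·0+5·2=10≤14, 4·0+1·2=2≤17, objective 12.
(s,t)=(1,1): 6·1+5·1=11≤14, 4·1+1·1=5≤17, objective 9.
(s,t)=(0,1): 6·0+5·1=5≤14, 4·0+1·1=1≤17, objective 6.
No feasible integer point exceeds 12.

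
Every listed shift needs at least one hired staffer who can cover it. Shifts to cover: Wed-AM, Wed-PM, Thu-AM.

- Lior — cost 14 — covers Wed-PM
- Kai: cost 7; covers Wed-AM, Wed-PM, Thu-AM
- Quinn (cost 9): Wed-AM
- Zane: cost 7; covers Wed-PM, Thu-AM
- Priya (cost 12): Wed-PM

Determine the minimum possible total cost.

Kai alone covers Wed-AM, Wed-PM, Thu-AM — every shift.
Total cost: 7.

7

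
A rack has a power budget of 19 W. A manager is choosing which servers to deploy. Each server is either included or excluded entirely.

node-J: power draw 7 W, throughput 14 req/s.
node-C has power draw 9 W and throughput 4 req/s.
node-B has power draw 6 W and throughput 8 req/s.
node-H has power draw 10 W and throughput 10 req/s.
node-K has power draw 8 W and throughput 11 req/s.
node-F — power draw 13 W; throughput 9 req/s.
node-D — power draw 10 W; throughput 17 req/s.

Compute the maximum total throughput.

Take node-J and node-D: power draw 7 + 10 = 17 ≤ 19, throughput 14 + 17 = 31.
No other feasible combination does better.

31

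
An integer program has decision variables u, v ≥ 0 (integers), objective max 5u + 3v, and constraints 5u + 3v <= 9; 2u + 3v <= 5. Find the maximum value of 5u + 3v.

Relaxing integrality, the LP optimum is 9.00 at (u,v) = (1.8, 0), which is not an integer point.
(u,v)=(1,1) is feasible, giving 8.
(u,v)=(1,0) is feasible, giving 5.
(u,v)=(0,1) is feasible, giving 3.
Maximum is 8 at (u,v)=(1,1).

8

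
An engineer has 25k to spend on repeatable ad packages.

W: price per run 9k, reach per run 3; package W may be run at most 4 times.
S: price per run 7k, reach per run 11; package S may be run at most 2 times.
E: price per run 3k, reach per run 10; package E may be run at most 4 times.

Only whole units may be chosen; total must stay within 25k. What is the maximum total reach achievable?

52

2×S and 3×E: price 23 ≤ 25, reach 2·11 + 3·10 = 52.
1×S and 4×E: price 19 ≤ 25, reach 1·11 + 4·10 = 51.
Best is 52.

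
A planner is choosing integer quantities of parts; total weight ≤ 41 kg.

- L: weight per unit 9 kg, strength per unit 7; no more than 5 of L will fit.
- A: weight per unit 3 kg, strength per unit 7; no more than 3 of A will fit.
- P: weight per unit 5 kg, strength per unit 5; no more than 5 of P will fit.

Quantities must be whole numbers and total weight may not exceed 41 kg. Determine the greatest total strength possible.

48

This is a bounded integer knapsack.
Take 1×L, 3×A, and 4×P: weight 38 ≤ 41, strength 1·7 + 3·7 + 4·5 = 48.
A has the best ratio (7/3) and is taken to its limit of 3; remaining capacity is filled optimally with the others.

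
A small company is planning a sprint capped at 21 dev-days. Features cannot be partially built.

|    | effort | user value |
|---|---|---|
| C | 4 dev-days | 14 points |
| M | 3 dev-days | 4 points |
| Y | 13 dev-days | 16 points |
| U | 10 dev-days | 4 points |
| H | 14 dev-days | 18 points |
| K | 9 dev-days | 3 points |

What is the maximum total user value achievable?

C + H: effort 4 + 14 = 18 ≤ 21, user value 14 + 18 = 32.
C + M + Y: effort 4 + 3 + 13 = 20 ≤ 21, user value 14 + 4 + 16 = 34.
C + M + H: effort 4 + 3 + 14 = 21 ≤ 21, user value 14 + 4 + 18 = 36.
Best is C, M, and H with total user value 36.

36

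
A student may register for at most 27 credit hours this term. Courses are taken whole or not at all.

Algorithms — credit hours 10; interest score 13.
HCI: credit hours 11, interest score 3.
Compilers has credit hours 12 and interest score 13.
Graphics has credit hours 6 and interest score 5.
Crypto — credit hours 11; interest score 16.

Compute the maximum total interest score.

Allowing fractional choices, the relaxed optimum would be about 35.5, but courses are indivisible.
Algorithms + Crypto: credit hours 10 + 11 = 21 ≤ 27, interest score 13 + 16 = 29.
Algorithms + Graphics + Crypto: credit hours 10 + 6 + 11 = 27 ≤ 27, interest score 13 + 5 + 16 = 34.
Compilers + Crypto: credit hours 12 + 11 = 23 ≤ 27, interest score 13 + 16 = 29.
Best is Algorithms, Graphics, and Crypto with total interest score 34.

34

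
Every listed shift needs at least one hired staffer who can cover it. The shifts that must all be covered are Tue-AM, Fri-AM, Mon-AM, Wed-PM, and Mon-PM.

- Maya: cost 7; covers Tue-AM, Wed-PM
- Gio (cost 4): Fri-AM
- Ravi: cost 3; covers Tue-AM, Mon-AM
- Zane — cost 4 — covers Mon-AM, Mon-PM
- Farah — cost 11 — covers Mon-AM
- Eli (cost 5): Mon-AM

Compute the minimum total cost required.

The greedy cost-per-new-shift heuristic would pick Ravi, Gio, Zane, and Maya for 18, but a cheaper cover exists.
Choose Maya, Gio, and Zane: together they cover Tue-AM, Fri-AM, Mon-AM, Wed-PM, Mon-PM — every shift.
Total cost: 7 + 4 + 4 = 15.
No cover costs less than 15.

15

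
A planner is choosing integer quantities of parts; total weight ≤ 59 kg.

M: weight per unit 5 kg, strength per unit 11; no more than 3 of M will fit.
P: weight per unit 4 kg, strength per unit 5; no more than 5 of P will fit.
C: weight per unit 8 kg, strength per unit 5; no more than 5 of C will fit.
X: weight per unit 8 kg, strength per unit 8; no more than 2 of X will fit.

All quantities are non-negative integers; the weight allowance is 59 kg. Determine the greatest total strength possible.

This is a bounded integer knapsack.
Take 3×M, 5×P, 1×C, and 2×X: weight 59 ≤ 59, strength 3·11 + 5·5 + 1·5 + 2·8 = 79.
M has the best ratio (11/5) and is taken to its limit of 3; remaining capacity is filled optimally with the others.

79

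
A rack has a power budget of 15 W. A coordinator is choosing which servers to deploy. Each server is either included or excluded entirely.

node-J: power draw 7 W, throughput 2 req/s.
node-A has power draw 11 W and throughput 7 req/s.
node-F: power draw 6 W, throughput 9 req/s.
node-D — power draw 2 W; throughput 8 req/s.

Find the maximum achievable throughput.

19

Take node-J, node-F, and node-D: power draw 7 + 6 + 2 = 15 ≤ 15, throughput 2 + 9 + 8 = 19.
No other feasible combination does better.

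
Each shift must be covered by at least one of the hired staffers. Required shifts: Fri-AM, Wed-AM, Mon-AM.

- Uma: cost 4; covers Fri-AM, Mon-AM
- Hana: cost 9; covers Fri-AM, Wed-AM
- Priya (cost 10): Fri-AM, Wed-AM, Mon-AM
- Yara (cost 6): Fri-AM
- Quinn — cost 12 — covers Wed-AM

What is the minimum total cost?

10

Priya alone covers Fri-AM, Wed-AM, Mon-AM — every shift.
Total cost: 10.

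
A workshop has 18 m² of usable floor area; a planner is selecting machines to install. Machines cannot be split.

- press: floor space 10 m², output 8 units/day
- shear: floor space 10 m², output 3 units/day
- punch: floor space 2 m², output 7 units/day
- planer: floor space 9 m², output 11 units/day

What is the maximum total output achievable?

Allowing fractional choices, the relaxed optimum would be about 23.6, but machines are indivisible.
planer: floor space 9 ≤ 18, output 11.
punch + planer: floor space 2 + 9 = 11 ≤ 18, output 7 + 11 = 18.
press + punch: floor space 10 + 2 = 12 ≤ 18, output 8 + 7 = 15.
Best is punch and planer with total output 18.

18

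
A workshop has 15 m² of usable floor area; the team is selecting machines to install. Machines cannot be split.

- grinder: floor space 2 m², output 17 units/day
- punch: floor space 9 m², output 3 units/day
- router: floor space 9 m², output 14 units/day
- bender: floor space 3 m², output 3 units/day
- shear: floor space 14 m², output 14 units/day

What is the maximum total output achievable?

This is a 0-1 knapsack instance.
Allowing fractional choices, the relaxed optimum would be about 35.0, but machines are indivisible.
grinder + punch + bender: floor space 2 + 9 + 3 = 14 ≤ 15, output 17 + 3 + 3 = 23.
grinder + router: floor space 2 + 9 = 11 ≤ 15, output 17 + 14 = 31.
grinder + router + bender: floor space 2 + 9 + 3 = 14 ≤ 15, output 17 + 14 + 3 = 34.
Best is grinder, router, and bender with total output 34.

34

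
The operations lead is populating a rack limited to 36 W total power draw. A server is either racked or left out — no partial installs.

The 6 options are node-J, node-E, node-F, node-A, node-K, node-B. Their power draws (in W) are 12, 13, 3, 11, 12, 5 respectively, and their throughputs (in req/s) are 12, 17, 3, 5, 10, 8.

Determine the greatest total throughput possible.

40

Allowing fractional choices, the relaxed optimum would be about 42.5, but servers are indivisible.
node-E + node-F + node-K + node-B: power draw 13 + 3 + 12 + 5 = 33 ≤ 36, throughput 17 + 3 + 10 + 8 = 38.
node-J + node-E + node-F + node-B: power draw 12 + 13 + 3 + 5 = 33 ≤ 36, throughput 12 + 17 + 3 + 8 = 40.
Best is node-J, node-E, node-F, and node-B with total throughput 40.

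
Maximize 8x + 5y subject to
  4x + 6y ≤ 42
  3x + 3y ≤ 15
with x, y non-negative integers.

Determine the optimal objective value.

40

(x,y)=(5,0): 4·5+6·0=20≤42, 3·5+3·0=15≤15, objective 40.
(x,y)=(4,1): 4·4+6·1=22≤42, 3·4+3·1=15≤15, objective 37.
(x,y)=(4,0): 4·4+6·0=16≤42, 3·4+3·0=12≤15, objective 32.
No feasible integer point exceeds 40.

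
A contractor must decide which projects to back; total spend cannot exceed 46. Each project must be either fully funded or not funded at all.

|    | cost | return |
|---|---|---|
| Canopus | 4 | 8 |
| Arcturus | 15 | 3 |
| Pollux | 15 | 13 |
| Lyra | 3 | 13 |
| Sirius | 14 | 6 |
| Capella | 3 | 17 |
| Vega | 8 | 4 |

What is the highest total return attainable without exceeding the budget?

Allowing fractional choices, the relaxed optimum would be about 60.6, but projects are indivisible.
Canopus + Pollux + Lyra + Sirius + Capella: cost 4 + 15 + 3 + 14 + 3 = 39 ≤ 46, return 8 + 13 + 13 + 6 + 17 = 57.
Canopus + Pollux + Lyra + Capella + Vega: cost 4 + 15 + 3 + 3 + 8 = 33 ≤ 46, return 8 + 13 + 13 + 17 + 4 = 55.
Canopus + Arcturus + Pollux + Lyra + Capella: cost 4 + 15 + 15 + 3 + 3 = 40 ≤ 46, return 8 + 3 + 13 + 13 + 17 = 54.
Best is Canopus, Pollux, Lyra, Sirius, and Capella with total return 57.

57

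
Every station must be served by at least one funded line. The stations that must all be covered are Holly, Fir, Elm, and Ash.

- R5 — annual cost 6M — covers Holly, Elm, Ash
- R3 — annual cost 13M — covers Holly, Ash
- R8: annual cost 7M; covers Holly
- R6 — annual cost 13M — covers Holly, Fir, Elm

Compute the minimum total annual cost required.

19

Choose R5 and R6: together they cover Holly, Fir, Elm, Ash — every station.
Total annual cost: 6 + 13 = 19.
No cover costs less than 19.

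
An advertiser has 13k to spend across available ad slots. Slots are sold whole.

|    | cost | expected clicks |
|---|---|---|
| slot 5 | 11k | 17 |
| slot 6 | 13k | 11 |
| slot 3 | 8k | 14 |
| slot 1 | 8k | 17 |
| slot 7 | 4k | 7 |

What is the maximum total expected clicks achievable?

24

Treat it as a binary knapsack problem.
slot 3 + slot 7: cost 8 + 4 = 12 ≤ 13, expected clicks 14 + 7 = 21.
slot 1: cost 8 ≤ 13, expected clicks 17.
slot 1 + slot 7: cost 8 + 4 = 12 ≤ 13, expected clicks 17 + 7 = 24.
Best is slot 1 and slot 7 with total expected clicks 24.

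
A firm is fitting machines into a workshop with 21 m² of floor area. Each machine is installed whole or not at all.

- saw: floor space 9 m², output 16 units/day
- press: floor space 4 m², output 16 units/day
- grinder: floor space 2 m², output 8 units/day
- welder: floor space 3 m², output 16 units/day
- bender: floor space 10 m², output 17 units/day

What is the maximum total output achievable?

57

Allowing fractional choices, the relaxed optimum would be about 61.1, but machines are indivisible.
saw + press + grinder + welder: floor space 9 + 4 + 2 + 3 = 18 ≤ 21, output 16 + 16 + 8 + 16 = 56.
press + grinder + welder + bender: floor space 4 + 2 + 3 + 10 = 19 ≤ 21, output 16 + 8 + 16 + 17 = 57.
Best is press, grinder, welder, and bender with total output 57.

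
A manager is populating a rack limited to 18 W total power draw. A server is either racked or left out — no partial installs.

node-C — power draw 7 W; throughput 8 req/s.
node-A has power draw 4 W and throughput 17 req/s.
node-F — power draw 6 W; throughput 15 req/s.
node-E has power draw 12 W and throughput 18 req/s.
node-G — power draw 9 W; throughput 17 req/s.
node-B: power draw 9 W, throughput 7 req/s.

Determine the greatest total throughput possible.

40

node-A + node-G: power draw 4 + 9 = 13 ≤ 18, throughput 17 + 17 = 34.
node-C + node-A + node-F: power draw 7 + 4 + 6 = 17 ≤ 18, throughput 8 + 17 + 15 = 40.
node-A + node-E: power draw 4 + 12 = 16 ≤ 18, throughput 17 + 18 = 35.
Best is node-C, node-A, and node-F with total throughput 40.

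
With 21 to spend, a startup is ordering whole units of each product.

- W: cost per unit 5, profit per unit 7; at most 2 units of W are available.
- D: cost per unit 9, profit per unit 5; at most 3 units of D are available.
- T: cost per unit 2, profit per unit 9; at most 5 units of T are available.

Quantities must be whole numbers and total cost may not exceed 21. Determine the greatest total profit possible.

59

This is a bounded integer knapsack.
2×W and 5×T: cost 20 ≤ 21, profit 2·7 + 5·9 = 59.
1×W and 5×T: cost 15 ≤ 21, profit 1·7 + 5·9 = 52.
Best is 59.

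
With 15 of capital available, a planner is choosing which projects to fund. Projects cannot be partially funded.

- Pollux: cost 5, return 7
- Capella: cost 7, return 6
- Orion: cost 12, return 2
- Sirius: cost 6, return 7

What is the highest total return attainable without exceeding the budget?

Take Pollux and Sirius: cost 5 + 6 = 11 ≤ 15, return 7 + 7 = 14.
No other feasible combination does better.

14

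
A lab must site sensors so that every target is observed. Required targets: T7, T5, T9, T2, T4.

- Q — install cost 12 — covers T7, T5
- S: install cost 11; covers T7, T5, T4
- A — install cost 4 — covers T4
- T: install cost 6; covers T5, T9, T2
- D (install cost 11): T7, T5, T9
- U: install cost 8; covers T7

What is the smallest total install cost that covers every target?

17

The greedy cost-per-new-target heuristic would pick T, A, and U for 18, but a cheaper cover exists.
Choose S and T: together they cover T7, T5, T9, T2, T4 — every target.
Total install cost: 11 + 6 = 17.
No cover costs less than 17.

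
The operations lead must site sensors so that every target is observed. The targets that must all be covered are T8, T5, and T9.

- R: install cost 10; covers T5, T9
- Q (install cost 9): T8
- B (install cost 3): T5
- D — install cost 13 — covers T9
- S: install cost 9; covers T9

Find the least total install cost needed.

The greedy cost-per-new-target heuristic would pick B, Q, and S for 21, but a cheaper cover exists.
Choose R and Q: together they cover T8, T5, T9 — every target.
Total install cost: 10 + 9 = 19.
No cover costs less than 19.

19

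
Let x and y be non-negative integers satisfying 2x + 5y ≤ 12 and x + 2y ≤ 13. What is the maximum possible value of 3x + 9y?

(x,y)=(1,2): 2·1+5·2=12≤12, 1·1+2·2=5≤13, objective 21.
(x,y)=(0,2): 2·0+5·2=10≤12, 1·0+2·2=4≤13, objective 18.
(x,y)=(2,1): 2·2+5·1=9≤12, 1·2+2·1=4≤13, objective 15.
The best lattice point is (1,2), giving 21.

21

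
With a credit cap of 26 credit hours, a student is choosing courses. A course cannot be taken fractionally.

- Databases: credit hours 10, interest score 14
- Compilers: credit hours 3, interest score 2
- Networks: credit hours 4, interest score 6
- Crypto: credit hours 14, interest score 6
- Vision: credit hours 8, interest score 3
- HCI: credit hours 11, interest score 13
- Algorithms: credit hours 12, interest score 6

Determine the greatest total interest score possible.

33

Databases + Compilers + HCI: credit hours 10 + 3 + 11 = 24 ≤ 26, interest score 14 + 2 + 13 = 29.
Databases + Networks + HCI: credit hours 10 + 4 + 11 = 25 ≤ 26, interest score 14 + 6 + 13 = 33.
Databases + HCI: credit hours 10 + 11 = 21 ≤ 26, interest score 14 + 13 = 27.
Best is Databases, Networks, and HCI with total interest score 33.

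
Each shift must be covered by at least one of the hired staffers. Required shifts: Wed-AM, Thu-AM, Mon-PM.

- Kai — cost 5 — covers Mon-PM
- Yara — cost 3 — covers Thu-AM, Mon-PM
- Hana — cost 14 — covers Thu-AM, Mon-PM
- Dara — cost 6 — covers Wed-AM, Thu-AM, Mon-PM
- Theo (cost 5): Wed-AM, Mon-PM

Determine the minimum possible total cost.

The greedy cost-per-new-shift heuristic would pick Yara and Theo for 8, but a cheaper cover exists.
Dara alone covers Wed-AM, Thu-AM, Mon-PM — every shift.
Total cost: 6.
No cover costs less than 6.

6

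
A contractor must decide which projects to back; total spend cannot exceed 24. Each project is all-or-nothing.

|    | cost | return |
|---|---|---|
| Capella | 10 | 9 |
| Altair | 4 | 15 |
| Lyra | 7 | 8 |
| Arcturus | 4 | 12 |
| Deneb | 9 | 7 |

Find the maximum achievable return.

Take Altair, Lyra, Arcturus, and Deneb: cost 4 + 7 + 4 + 9 = 24 ≤ 24, return 15 + 8 + 12 + 7 = 42.
No other feasible combination does better.

42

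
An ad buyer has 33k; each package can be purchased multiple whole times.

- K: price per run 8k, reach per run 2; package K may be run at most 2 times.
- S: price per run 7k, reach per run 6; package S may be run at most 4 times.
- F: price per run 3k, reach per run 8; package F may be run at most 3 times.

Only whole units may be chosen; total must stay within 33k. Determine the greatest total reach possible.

42

3×S and 3×F: price 30 ≤ 33, reach 3·6 + 3·8 = 42.
1×K, 2×S, and 3×F: price 31 ≤ 33, reach 1·2 + 2·6 + 3·8 = 38.
Best is 42.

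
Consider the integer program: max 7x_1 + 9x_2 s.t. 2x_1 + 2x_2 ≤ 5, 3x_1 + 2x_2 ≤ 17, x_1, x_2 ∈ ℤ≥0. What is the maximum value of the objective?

18

(x_1,x_2)=(0,2) is feasible, giving 18.
(x_1,x_2)=(1,1) is feasible, giving 16.
(x_1,x_2)=(0,1) is feasible, giving 9.
The best lattice point is (0,2), giving 18.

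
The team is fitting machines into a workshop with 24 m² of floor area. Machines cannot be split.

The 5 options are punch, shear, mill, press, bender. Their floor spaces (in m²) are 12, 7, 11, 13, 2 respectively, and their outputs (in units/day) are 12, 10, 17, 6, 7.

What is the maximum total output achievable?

Allowing fractional choices, the relaxed optimum would be about 38.0, but machines are indivisible.
punch + shear + bender: floor space 12 + 7 + 2 = 21 ≤ 24, output 12 + 10 + 7 = 29.
shear + mill + bender: floor space 7 + 11 + 2 = 20 ≤ 24, output 10 + 17 + 7 = 34.
punch + mill: floor space 12 + 11 = 23 ≤ 24, output 12 + 17 = 29.
Best is shear, mill, and bender with total output 34.

34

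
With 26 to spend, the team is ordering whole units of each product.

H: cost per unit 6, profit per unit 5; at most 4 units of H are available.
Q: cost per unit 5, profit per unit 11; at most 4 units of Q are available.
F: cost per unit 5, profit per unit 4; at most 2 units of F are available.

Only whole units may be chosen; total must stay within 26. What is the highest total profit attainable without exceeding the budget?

49

1×H and 4×Q: cost 26 ≤ 26, profit 1·5 + 4·11 = 49.
4×Q and 1×F: cost 25 ≤ 26, profit 4·11 + 1·4 = 48.
Best is 49.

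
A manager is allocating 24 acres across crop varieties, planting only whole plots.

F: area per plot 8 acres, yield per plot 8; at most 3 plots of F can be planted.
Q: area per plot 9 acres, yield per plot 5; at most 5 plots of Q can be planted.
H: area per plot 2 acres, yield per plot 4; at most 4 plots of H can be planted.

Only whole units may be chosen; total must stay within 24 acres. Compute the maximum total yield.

32

2×F and 4×H: area 24 ≤ 24, yield 2·8 + 4·4 = 32.
2×F and 3×H: area 22 ≤ 24, yield 2·8 + 3·4 = 28.
Best is 32.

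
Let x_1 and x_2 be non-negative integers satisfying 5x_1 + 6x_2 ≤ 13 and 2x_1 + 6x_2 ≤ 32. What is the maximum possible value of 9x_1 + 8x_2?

18

Relaxing integrality, the LP optimum is 23.40 at (x_1,x_2) = (2.6, 0), which is not an integer point.
(x_1,x_2)=(2,0): 5·2+6·0=10≤13, 2·2+6·0=4≤32, objective 18.
(x_1,x_2)=(1,1): 5·1+6·1=11≤13, 2·1+6·1=8≤32, objective 17.
Maximum is 18 at (x_1,x_2)=(2,0).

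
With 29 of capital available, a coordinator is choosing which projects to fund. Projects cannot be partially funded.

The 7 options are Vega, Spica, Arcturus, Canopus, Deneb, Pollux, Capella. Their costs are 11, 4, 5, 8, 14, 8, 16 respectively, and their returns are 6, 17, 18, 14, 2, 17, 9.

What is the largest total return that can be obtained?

66

Spica + Arcturus + Canopus + Pollux: cost 4 + 5 + 8 + 8 = 25 ≤ 29, return 17 + 18 + 14 + 17 = 66.
Vega + Spica + Arcturus + Canopus: cost 11 + 4 + 5 + 8 = 28 ≤ 29, return 6 + 17 + 18 + 14 = 55.
Vega + Spica + Arcturus + Pollux: cost 11 + 4 + 5 + 8 = 28 ≤ 29, return 6 + 17 + 18 + 17 = 58.
Best is Spica, Arcturus, Canopus, and Pollux with total return 66.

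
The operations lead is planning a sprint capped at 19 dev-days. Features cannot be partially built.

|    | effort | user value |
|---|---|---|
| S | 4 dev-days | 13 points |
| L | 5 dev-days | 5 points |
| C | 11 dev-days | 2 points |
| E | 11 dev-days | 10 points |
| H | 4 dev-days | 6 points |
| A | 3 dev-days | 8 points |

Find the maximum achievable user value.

Allowing fractional choices, the relaxed optimum would be about 34.7, but features are indivisible.
S + E + A: effort 4 + 11 + 3 = 18 ≤ 19, user value 13 + 10 + 8 = 31.
S + L + H + A: effort 4 + 5 + 4 + 3 = 16 ≤ 19, user value 13 + 5 + 6 + 8 = 32.
Best is S, L, H, and A with total user value 32.

32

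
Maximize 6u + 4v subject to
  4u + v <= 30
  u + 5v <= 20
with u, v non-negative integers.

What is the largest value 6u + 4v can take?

(u,v)=(7,2) is feasible, giving 50.
(u,v)=(7,1) is feasible, giving 46.
(u,v)=(6,2) is feasible, giving 44.
No feasible integer point exceeds 50.

50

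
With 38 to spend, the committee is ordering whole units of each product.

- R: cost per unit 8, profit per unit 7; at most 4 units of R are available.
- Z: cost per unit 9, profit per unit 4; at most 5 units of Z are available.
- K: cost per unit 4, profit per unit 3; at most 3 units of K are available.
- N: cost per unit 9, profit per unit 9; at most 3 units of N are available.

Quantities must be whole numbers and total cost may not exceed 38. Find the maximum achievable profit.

1×R and 3×N: cost 35 ≤ 38, profit 1·7 + 3·9 = 34.
2×R, 1×K, and 2×N: cost 38 ≤ 38, profit 2·7 + 1·3 + 2·9 = 35.
Best is 35.

35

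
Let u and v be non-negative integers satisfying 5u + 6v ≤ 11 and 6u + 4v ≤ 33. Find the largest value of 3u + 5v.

8

(u,v)=(1,1): 5·1+6·1=11≤11, 6·1+4·1=10≤33, objective 8.
(u,v)=(2,0): 5·2+6·0=10≤11, 6·2+4·0=12≤33, objective 6.
(u,v)=(0,1): 5·0+6·1=6≤11, 6·0+4·1=4≤33, objective 5.
(u,v)=(1,0): 5·1+6·0=5≤11, 6·1+4·0=6≤33, objective 3.
No feasible integer point exceeds 8.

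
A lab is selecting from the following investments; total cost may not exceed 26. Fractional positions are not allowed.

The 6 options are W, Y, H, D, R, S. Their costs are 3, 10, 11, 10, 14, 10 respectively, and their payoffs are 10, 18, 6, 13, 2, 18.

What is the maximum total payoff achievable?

Allowing fractional choices, the relaxed optimum would be about 49.9, but investments are indivisible.
W + Y + S: cost 3 + 10 + 10 = 23 ≤ 26, payoff 10 + 18 + 18 = 46.
W + Y + D: cost 3 + 10 + 10 = 23 ≤ 26, payoff 10 + 18 + 13 = 41.
W + D + S: cost 3 + 10 + 10 = 23 ≤ 26, payoff 10 + 13 + 18 = 41.
Best is W, Y, and S with total payoff 46.

46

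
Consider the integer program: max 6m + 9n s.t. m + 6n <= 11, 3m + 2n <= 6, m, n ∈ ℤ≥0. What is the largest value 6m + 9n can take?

15

The continuous relaxation peaks at (0.875, 1.69) with value 20.44; rounding to a feasible lattice point costs some objective.
(m,n)=(1,1): 1·1+6·1=7≤11, 3·1+2·1=5≤6, objective 15.
(m,n)=(2,0): 1·2+6·0=2≤11, 3·2+2·0=6≤6, objective 12.
(m,n)=(0,1): 1·0+6·1=6≤11, 3·0+2·1=2≤6, objective 9.
Maximum is 15 at (m,n)=(1,1).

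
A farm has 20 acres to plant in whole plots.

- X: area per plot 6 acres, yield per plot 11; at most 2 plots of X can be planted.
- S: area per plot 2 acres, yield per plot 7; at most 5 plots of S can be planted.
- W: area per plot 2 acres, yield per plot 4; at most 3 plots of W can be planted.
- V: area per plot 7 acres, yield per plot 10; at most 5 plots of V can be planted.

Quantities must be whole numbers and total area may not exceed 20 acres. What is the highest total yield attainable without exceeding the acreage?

This is a bounded integer knapsack.
1×X, 5×S, and 2×W: area 20 ≤ 20, yield 1·11 + 5·7 + 2·4 = 54.
1×X, 4×S, and 3×W: area 20 ≤ 20, yield 1·11 + 4·7 + 3·4 = 51.
Best is 54.

54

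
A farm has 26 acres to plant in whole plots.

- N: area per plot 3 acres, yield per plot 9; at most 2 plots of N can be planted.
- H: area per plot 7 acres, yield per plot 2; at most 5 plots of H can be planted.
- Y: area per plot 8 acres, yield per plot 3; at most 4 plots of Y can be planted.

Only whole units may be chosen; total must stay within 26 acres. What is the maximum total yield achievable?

24

N has the best ratio (9/3); taking only N gives at most 2×9 = 18 (stopped by the supply cap of 2).
Mixing does better — 2×N and 2×Y: area 22 ≤ 26, yield 2·9 + 2·3 = 24.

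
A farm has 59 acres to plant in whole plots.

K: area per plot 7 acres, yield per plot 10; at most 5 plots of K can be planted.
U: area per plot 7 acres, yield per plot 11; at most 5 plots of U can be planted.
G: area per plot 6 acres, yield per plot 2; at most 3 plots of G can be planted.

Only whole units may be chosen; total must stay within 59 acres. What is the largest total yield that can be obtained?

85

Take 3×K and 5×U: area 56 ≤ 59, yield 3·10 + 5·11 = 85.
U has the best ratio (11/7) and is taken to its limit of 5; remaining capacity is filled optimally with the others.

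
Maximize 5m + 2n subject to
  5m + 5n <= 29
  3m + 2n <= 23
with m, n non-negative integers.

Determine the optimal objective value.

25

(m,n)=(5,0) is feasible, giving 25.
(m,n)=(4,1) is feasible, giving 22.
No feasible integer point exceeds 25.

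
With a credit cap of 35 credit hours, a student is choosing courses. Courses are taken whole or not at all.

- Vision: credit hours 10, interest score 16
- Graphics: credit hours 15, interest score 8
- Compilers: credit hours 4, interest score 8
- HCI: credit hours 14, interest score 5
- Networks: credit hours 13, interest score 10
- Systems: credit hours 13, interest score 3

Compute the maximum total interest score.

Vision + Graphics + Compilers: credit hours 10 + 15 + 4 = 29 ≤ 35, interest score 16 + 8 + 8 = 32.
Vision + Compilers + HCI: credit hours 10 + 4 + 14 = 28 ≤ 35, interest score 16 + 8 + 5 = 29.
Vision + Compilers + Networks: credit hours 10 + 4 + 13 = 27 ≤ 35, interest score 16 + 8 + 10 = 34.
Best is Vision, Compilers, and Networks with total interest score 34.

34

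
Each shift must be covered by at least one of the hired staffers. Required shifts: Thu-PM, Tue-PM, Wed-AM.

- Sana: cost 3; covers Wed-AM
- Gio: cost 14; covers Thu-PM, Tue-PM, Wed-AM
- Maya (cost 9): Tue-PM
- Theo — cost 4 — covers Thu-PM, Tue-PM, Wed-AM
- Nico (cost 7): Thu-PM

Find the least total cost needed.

Theo alone covers Thu-PM, Tue-PM, Wed-AM — every shift.
Total cost: 4.
No cover costs less than 4.

4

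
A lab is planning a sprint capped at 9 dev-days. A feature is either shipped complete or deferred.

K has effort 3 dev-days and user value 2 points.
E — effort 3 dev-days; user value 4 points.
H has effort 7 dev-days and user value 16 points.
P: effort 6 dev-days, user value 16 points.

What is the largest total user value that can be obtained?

This is an integer program with binary decision variables.
Allowing fractional choices, the relaxed optimum would be about 22.9, but features are indivisible.
E + P: effort 3 + 6 = 9 ≤ 9, user value 4 + 16 = 20.
P: effort 6 ≤ 9, user value 16.
K + P: effort 3 + 6 = 9 ≤ 9, user value 2 + 16 = 18.
Best is E and P with total user value 20.

20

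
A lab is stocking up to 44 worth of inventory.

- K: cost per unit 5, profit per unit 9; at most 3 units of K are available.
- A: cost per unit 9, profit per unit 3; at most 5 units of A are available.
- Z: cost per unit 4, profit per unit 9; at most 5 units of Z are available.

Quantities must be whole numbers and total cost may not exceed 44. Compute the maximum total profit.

75

Z has the best ratio (9/4); taking only Z gives at most 5×9 = 45 (stopped by the supply cap of 5).
Mixing does better — 3×K, 1×A, and 5×Z: cost 44 ≤ 44, profit 3·9 + 1·3 + 5·9 = 75.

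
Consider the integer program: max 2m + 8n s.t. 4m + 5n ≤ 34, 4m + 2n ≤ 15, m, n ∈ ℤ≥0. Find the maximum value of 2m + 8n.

48

Relaxing integrality, the LP optimum is 54.40 at (m,n) = (0, 6.8), which is not an integer point.
(m,n)=(0,6): 4·0+5·6=30≤34, 4·0+2·6=12≤15, objective 48.
(m,n)=(1,5): 4·1+5·5=29≤34, 4·1+2·5=14≤15, objective 42.
(m,n)=(0,5): 4·0+5·5=25≤34, 4·0+2·5=10≤15, objective 40.
No feasible integer point exceeds 48.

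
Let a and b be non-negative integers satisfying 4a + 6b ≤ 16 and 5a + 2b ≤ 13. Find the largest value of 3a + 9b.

Relaxing integrality, the LP optimum is 24.00 at (a,b) = (0, 2.67), which is not an integer point.
(a,b)=(1,2): 4·1+6·2=16≤16, 5·1+2·2=9≤13, objective 21.
(a,b)=(0,2): 4·0+6·2=12≤16, 5·0+2·2=4≤13, objective 18.
(a,b)=(2,1): 4·2+6·1=14≤16, 5·2+2·1=12≤13, objective 15.
The best lattice point is (1,2), giving 21.

21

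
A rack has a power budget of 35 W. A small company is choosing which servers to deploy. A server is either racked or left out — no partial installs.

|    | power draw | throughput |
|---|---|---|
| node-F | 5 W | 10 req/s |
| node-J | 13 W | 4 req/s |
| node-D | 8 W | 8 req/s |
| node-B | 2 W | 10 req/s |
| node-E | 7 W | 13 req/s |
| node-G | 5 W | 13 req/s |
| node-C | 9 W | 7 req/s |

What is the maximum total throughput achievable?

54

Take node-F, node-D, node-B, node-E, and node-G: power draw 5 + 8 + 2 + 7 + 5 = 27 ≤ 35, throughput 10 + 8 + 10 + 13 + 13 = 54.
No other feasible combination does better.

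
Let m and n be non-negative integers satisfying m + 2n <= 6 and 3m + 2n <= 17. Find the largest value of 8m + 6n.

(m,n)=(5,0) is feasible, giving 40.
(m,n)=(4,1) is feasible, giving 38.
(m,n)=(4,0) is feasible, giving 32.
No feasible integer point exceeds 40.

40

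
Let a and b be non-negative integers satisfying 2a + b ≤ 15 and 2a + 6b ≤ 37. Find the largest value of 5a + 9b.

(a,b)=(5,4): 2·5+1·4=14≤15, 2·5+6·4=34≤37, objective 61.
(a,b)=(6,3): 2·6+1·3=15≤15, 2·6+6·3=30≤37, objective 57.
(a,b)=(4,4): 2·4+1·4=12≤15, 2·4+6·4=32≤37, objective 56.
The best lattice point is (5,4), giving 61.

61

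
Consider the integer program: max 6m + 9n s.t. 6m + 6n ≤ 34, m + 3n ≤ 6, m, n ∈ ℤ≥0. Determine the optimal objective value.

The continuous relaxation peaks at (5.5, 0.167) with value 34.50; rounding to a feasible lattice point costs some objective.
(m,n)=(5,0): 6·5+6·0=30≤34, 1·5+3·0=5≤6, objective 30.
(m,n)=(4,0): 6·4+6·0=24≤34, 1·4+3·0=4≤6, objective 24.
No feasible integer point exceeds 30.

30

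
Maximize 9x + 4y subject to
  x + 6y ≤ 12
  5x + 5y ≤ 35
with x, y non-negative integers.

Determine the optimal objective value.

(x,y)=(7,0): 1·7+6·0=7≤12, 5·7+5·0=35≤35, objective 63.
(x,y)=(6,1): 1·6+6·1=12≤12, 5·6+5·1=35≤35, objective 58.
The best lattice point is (7,0), giving 63.

63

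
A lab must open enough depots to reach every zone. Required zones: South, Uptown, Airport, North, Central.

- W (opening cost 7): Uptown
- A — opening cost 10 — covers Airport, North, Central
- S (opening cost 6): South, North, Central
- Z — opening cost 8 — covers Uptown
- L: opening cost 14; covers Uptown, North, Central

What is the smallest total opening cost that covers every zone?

23

Choose W, A, and S: together they cover South, Uptown, Airport, North, Central — every zone.
Total opening cost: 7 + 10 + 6 = 23.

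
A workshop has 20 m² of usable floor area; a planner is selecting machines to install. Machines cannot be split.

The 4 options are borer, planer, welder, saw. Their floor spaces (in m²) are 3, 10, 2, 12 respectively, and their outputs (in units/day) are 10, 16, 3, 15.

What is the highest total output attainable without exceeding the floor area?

29

This is an integer program with binary decision variables.
borer + welder + saw: floor space 3 + 2 + 12 = 17 ≤ 20, output 10 + 3 + 15 = 28.
borer + planer + welder: floor space 3 + 10 + 2 = 15 ≤ 20, output 10 + 16 + 3 = 29.
Best is borer, planer, and welder with total output 29.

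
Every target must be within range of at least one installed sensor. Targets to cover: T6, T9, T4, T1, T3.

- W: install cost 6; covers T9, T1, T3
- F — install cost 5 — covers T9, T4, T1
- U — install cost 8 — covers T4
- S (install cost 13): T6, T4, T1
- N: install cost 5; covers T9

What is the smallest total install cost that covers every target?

19

This is a weighted set-cover instance.
The greedy cost-per-new-target heuristic would pick F, W, and S for 24, but a cheaper cover exists.
Choose W and S: together they cover T6, T9, T4, T1, T3 — every target.
Total install cost: 6 + 13 = 19.
No cover costs less than 19.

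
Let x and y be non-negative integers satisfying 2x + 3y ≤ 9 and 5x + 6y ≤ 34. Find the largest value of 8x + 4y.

(x,y)=(4,0): 2·4+3·0=8≤9, 5·4+6·0=20≤34, objective 32.
(x,y)=(3,1): 2·3+3·1=9≤9, 5·3+6·1=21≤34, objective 28.
(x,y)=(3,0): 2·3+3·0=6≤9, 5·3+6·0=15≤34, objective 24.
Maximum is 32 at (x,y)=(4,0).

32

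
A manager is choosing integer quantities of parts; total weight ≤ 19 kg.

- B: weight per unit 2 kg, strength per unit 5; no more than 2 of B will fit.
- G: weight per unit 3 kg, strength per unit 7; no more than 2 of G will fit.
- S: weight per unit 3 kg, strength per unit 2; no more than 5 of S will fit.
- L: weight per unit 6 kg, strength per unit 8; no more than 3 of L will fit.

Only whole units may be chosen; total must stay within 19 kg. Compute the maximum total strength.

2×B, 2×G, 1×S, and 1×L: weight 19 ≤ 19, strength 2·5 + 2·7 + 1·2 + 1·8 = 34.
2×B, 1×G, and 2×L: weight 19 ≤ 19, strength 2·5 + 1·7 + 2·8 = 33.
Best is 34.

34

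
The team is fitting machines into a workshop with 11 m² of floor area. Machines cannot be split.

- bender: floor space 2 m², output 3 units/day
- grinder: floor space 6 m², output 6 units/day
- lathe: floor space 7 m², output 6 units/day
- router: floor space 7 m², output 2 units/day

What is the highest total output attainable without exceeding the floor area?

9

bender + lathe: floor space 2 + 7 = 9 ≤ 11, output 3 + 6 = 9.
bender + grinder: floor space 2 + 6 = 8 ≤ 11, output 3 + 6 = 9.
grinder: floor space 6 ≤ 11, output 6.
The maximum output is 9; one optimal choice is bender and grinder.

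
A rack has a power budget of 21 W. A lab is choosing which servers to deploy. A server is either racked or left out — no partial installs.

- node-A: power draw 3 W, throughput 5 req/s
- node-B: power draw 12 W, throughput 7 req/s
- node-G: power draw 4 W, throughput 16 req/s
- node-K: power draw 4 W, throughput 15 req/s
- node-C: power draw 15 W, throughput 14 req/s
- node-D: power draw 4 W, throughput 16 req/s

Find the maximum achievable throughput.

52

node-A + node-G + node-K + node-D: power draw 3 + 4 + 4 + 4 = 15 ≤ 21, throughput 5 + 16 + 15 + 16 = 52.
node-G + node-K + node-D: power draw 4 + 4 + 4 = 12 ≤ 21, throughput 16 + 15 + 16 = 47.
Best is node-A, node-G, node-K, and node-D with total throughput 52.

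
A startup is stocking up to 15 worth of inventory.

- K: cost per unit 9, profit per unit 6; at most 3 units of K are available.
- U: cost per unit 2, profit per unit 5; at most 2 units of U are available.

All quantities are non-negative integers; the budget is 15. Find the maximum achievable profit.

16

This is a bounded integer knapsack.
U has the best ratio (5/2); taking only U gives at most 2×5 = 10 (stopped by the supply cap of 2).
Mixing does better — 1×K and 2×U: cost 13 ≤ 15, profit 1·6 + 2·5 = 16.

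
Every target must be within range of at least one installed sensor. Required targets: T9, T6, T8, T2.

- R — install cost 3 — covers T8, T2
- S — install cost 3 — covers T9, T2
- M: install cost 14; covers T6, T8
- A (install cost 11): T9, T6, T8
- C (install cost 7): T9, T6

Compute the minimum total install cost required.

10

This is a weighted set-cover instance.
The greedy cost-per-new-target heuristic would pick R, S, and C for 13, but a cheaper cover exists.
Choose R and C: together they cover T9, T6, T8, T2 — every target.
Total install cost: 3 + 7 = 10.
No cover costs less than 10.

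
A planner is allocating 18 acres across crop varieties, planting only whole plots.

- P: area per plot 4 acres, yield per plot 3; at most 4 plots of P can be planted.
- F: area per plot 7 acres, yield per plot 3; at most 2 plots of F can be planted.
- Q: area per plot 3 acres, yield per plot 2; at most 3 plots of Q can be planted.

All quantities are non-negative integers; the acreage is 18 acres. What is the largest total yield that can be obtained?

13

3×P and 2×Q: area 18 ≤ 18, yield 3·3 + 2·2 = 13.
2×P and 3×Q: area 17 ≤ 18, yield 2·3 + 3·2 = 12.
Best is 13.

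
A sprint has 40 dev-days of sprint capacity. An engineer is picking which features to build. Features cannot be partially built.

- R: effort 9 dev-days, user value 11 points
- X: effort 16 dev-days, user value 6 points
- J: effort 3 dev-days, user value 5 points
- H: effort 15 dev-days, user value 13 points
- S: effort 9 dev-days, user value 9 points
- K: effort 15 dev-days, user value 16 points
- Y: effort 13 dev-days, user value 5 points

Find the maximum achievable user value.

Allowing fractional choices, the relaxed optimum would be about 44.5, but features are indivisible.
R + J + H + S: effort 9 + 3 + 15 + 9 = 36 ≤ 40, user value 11 + 5 + 13 + 9 = 38.
R + J + S + K: effort 9 + 3 + 9 + 15 = 36 ≤ 40, user value 11 + 5 + 9 + 16 = 41.
R + H + K: effort 9 + 15 + 15 = 39 ≤ 40, user value 11 + 13 + 16 = 40.
Best is R, J, S, and K with total user value 41.

41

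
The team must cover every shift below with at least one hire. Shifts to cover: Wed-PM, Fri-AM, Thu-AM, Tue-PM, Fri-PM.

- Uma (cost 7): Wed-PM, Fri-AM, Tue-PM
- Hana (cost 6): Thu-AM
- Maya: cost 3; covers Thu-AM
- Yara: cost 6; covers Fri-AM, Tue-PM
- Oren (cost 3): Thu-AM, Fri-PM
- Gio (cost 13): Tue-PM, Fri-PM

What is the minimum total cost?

This is a weighted set-cover instance.
Choose Uma and Oren: together they cover Wed-PM, Fri-AM, Thu-AM, Tue-PM, Fri-PM — every shift.
Total cost: 7 + 3 = 10.

10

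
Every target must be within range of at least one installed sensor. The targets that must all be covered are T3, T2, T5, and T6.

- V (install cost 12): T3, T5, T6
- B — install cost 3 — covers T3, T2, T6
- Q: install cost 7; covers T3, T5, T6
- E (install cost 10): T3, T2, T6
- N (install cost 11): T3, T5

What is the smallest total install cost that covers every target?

Choose B and Q: together they cover T3, T2, T5, T6 — every target.
Total install cost: 3 + 7 = 10.
No cover costs less than 10.

10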